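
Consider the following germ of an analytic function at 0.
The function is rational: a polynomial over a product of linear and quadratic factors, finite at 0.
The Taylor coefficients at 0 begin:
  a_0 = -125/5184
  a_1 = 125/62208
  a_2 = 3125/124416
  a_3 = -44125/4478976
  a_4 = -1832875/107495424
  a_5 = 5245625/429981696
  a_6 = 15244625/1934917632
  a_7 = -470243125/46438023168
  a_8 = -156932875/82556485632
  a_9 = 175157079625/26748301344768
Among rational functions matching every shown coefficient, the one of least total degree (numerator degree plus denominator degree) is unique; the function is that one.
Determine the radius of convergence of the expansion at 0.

No rational of total degree below 8 reproduces all 10 coefficients; solving the [0/8] Pade equations on them gives f(ν) = -3/((ν - 3)**2*(ν**2 + 3*ν/5 + 12/5)**3), whose expansion matches every shown term.
Denominator factor (ν - 3)^2: pole of order 2 at 3, modulus 3.
Denominator factor (ν**2 + 3*ν/5 + 12/5)^3: discriminant -231/25, complex-conjugate roots (-3/10) + ((1/10)*sqrt(231))*i and (-3/10) - ((1/10)*sqrt(231))*i; poles of order 3, moduli (2/5)*sqrt(15) and (2/5)*sqrt(15).
The radius of convergence is the smallest modulus among the singular points: (2/5)*sqrt(15).

The radius of convergence is (2/5)*sqrt(15).


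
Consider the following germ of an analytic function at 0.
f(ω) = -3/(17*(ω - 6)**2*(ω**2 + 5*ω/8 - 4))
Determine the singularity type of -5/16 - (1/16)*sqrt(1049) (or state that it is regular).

The point is a pole of order 1.

The denominator factor ω**2 + 5*ω/8 - 4 vanishes at -5/16 - (1/16)*sqrt(1049) and appears to the power 1; the numerator there equals -3/17, nonzero, and no other factor vanishes.
Hence a pole whose order is the multiplicity, 1.


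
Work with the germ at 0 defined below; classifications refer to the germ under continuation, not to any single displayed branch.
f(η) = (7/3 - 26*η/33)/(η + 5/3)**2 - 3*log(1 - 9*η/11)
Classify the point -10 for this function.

The point is a regular point.

Denominator factors: η + 5/3 = -25/3 at η = -10 — none vanishes.
Branch term log(1 - η/(11/9)): argument at -10 is 101/11, nonzero, so -10 is not its branch point (a point on a principal cut is still regular for the continued germ).
So the germ continues analytically to -10.


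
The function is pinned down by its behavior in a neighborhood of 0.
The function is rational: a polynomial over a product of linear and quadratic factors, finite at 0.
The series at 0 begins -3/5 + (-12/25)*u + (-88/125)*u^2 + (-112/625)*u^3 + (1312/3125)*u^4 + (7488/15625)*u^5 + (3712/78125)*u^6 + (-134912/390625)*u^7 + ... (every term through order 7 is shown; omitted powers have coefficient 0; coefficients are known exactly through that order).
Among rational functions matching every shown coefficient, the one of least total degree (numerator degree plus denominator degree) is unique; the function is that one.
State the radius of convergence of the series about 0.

The radius of convergence is (1/2)*sqrt(5).

No rational of total degree below 4 reproduces all 8 coefficients; solving the [2/2] Pade equations on them gives f(u) = (-u**2 - 3/4)/(u**2 - u + 5/4), whose expansion matches every shown term.
Denominator factor (u**2 - u + 5/4): discriminant -4, complex-conjugate roots (1/2) + (1)*i and (1/2) - (1)*i; poles of order 1, moduli (1/2)*sqrt(5) and (1/2)*sqrt(5).
The radius of convergence is the smallest modulus among the singular points: (1/2)*sqrt(5).


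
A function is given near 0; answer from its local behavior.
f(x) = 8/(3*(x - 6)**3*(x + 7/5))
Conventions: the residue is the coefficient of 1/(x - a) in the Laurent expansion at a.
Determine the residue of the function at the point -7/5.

At the order-1 pole -7/5 set g(x) = (x - (-7/5))*f(x) = 8/(3*(x - 6)**3).
Simple pole: residue = g(a) at a = -7/5, which is -1000/151959.

The residue is -1000/151959.


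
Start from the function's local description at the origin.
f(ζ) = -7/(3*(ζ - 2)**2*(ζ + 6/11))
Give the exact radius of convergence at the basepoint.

The radius of convergence is 6/11.

Denominator factor (ζ + 6/11): pole of order 1 at -6/11, modulus 6/11.
Denominator factor (ζ - 2)^2: pole of order 2 at 2, modulus 2.
The radius of convergence is the smallest modulus among the singular points: 6/11.


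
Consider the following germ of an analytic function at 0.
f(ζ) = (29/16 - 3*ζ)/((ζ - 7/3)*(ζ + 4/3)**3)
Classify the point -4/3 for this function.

The point is a pole of order 3.

The denominator factor ζ + 4/3 vanishes at -4/3 and appears to the power 3; the numerator there equals 93/16, nonzero, and no other factor vanishes.
Hence a pole whose order is the multiplicity, 3.


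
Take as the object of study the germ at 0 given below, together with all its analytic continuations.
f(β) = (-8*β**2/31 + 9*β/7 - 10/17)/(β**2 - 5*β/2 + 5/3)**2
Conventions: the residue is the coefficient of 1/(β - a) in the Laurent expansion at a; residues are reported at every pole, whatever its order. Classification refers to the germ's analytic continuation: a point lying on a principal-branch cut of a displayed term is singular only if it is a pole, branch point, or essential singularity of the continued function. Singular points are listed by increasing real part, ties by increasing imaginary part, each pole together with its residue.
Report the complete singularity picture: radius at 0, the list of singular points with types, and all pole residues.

Denominator factor (β**2 - 5*β/2 + 5/3)^2: discriminant -5/12, complex-conjugate roots (5/4) + ((1/12)*sqrt(15))*i and (5/4) - ((1/12)*sqrt(15))*i; poles of order 2, moduli (1/3)*sqrt(15) and (1/3)*sqrt(15).
The radius of convergence is the smallest modulus among the singular points: (1/3)*sqrt(15).
The factor β**2 - 5*β/2 + 5/3 splits as (β - a)(β - a') with a = (5/4) - ((1/12)*sqrt(15))*i, a' = (5/4) + ((1/12)*sqrt(15))*i. At the order-2 pole a set g(β) = (β - a)^2*f(β) = [-8*β**2/31 + 9*β/7 - 10/17] / (β - a')^2.
Order-2 pole: residue = g'(a); g'((5/4) - ((1/12)*sqrt(15))*i) = ((20852/18445)*sqrt(15))*i, so the residue is ((20852/18445)*sqrt(15))*i.
The factor β**2 - 5*β/2 + 5/3 splits as (β - a)(β - a') with a = (5/4) + ((1/12)*sqrt(15))*i, a' = (5/4) - ((1/12)*sqrt(15))*i. At the order-2 pole a set g(β) = (β - a)^2*f(β) = [-8*β**2/31 + 9*β/7 - 10/17] / (β - a')^2.
Order-2 pole: residue = g'(a); g'((5/4) + ((1/12)*sqrt(15))*i) = -((20852/18445)*sqrt(15))*i, so the residue is -((20852/18445)*sqrt(15))*i.
List the singular points by increasing real part (a conjugate pair: the negative imaginary part first).

Radius of convergence at 0: (1/3)*sqrt(15).
At (5/4) - ((1/12)*sqrt(15))*i: a pole of order 2; residue ((20852/18445)*sqrt(15))*i.
At (5/4) + ((1/12)*sqrt(15))*i: a pole of order 2; residue -((20852/18445)*sqrt(15))*i.


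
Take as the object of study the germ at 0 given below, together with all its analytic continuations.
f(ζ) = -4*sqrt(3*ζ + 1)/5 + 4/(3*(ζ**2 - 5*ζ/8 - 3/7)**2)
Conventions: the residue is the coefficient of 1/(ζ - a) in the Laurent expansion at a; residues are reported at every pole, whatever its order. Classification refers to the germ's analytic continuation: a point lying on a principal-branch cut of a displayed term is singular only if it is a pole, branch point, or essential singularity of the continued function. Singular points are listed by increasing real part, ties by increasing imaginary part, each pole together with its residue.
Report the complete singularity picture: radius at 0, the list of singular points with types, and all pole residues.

Denominator factor (ζ**2 - 5*ζ/8 - 3/7)^2: discriminant 943/448, real irrational roots 5/16 + (1/112)*sqrt(6601) and 5/16 - (1/112)*sqrt(6601); poles of order 2, moduli 5/16 + (1/112)*sqrt(6601) and -5/16 + (1/112)*sqrt(6601).
Branch term (-4/5)*sqrt(1 - ζ/(-1/3)): its argument vanishes at ζ = -1/3, a square-root branch point, modulus 1/3.
The radius of convergence is the smallest modulus among the singular points: 1/3.
The branch term is analytic at 5/16 - (1/112)*sqrt(6601) and contributes nothing to the residue; only the rational part matters.
The factor ζ**2 - 5*ζ/8 - 3/7 splits as (ζ - a)(ζ - a') with a = 5/16 - (1/112)*sqrt(6601), a' = 5/16 + (1/112)*sqrt(6601). At the order-2 pole a set g(ζ) = (ζ - a)^2*(rational part) = [4/3] / (ζ - a')^2.
Order-2 pole: residue = g'(a); g'(5/16 - (1/112)*sqrt(6601)) = (28672/2667747)*sqrt(6601), so the residue is (28672/2667747)*sqrt(6601).
The branch term is analytic at 5/16 + (1/112)*sqrt(6601) and contributes nothing to the residue; only the rational part matters.
The factor ζ**2 - 5*ζ/8 - 3/7 splits as (ζ - a)(ζ - a') with a = 5/16 + (1/112)*sqrt(6601), a' = 5/16 - (1/112)*sqrt(6601). At the order-2 pole a set g(ζ) = (ζ - a)^2*(rational part) = [4/3] / (ζ - a')^2.
Order-2 pole: residue = g'(a); g'(5/16 + (1/112)*sqrt(6601)) = -(28672/2667747)*sqrt(6601), so the residue is -(28672/2667747)*sqrt(6601).
List the singular points by increasing real part (a conjugate pair: the negative imaginary part first).

Radius of convergence at 0: 1/3.
At 5/16 - (1/112)*sqrt(6601): a pole of order 2; residue (28672/2667747)*sqrt(6601).
At -1/3: an algebraic (square-root) branch point.
At 5/16 + (1/112)*sqrt(6601): a pole of order 2; residue -(28672/2667747)*sqrt(6601).


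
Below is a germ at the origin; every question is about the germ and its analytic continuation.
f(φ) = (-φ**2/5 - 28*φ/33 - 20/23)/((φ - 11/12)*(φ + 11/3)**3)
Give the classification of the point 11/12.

The point is a pole of order 1.

The denominator factor φ - 11/12 vanishes at 11/12 and appears to the power 1; the numerator there equals -10021/5520, nonzero, and no other factor vanishes.
Hence a pole whose order is the multiplicity, 1.


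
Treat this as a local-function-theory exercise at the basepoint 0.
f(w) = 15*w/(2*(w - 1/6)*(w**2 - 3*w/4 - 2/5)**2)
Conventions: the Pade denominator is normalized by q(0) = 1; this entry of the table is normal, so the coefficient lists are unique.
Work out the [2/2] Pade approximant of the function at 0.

The Pade approximant has numerator coefficients [0, -1125/4, 3375/614]; denominator coefficients [1, -2787/1228, -470381/19648].

Taylor coefficients needed (expand at 0): a_0 = 0, a_1 = -1125/4, a_2 = -10125/16, a_3 = -2091375/256, a_4 = -17249625/512.
Write the denominator as Q(w) = 1 + q1*w + q2*w^2. Requiring Q*f - P = O(w^5) with deg P <= 2 kills the coefficients of w^3..w^4 in Q*f:
  w^3: a_3 + q1*a_2 + q2*a_1 = 0, i.e. -2091375/256 + (-10125/16)*q1 + (-1125/4)*q2 = 0.
  w^4: a_4 + q1*a_3 + q2*a_2 = 0, i.e. -17249625/512 + (-2091375/256)*q1 + (-10125/16)*q2 = 0.
Solving this linear system: q1 = -2787/1228, q2 = -470381/19648.
The numerator is Q*f truncated at degree 2: P0 = a_0 = 0; P1 = a_1 + q1*a_0 = -1125/4; P2 = a_2 + q1*a_1 + q2*a_0 = 3375/614.


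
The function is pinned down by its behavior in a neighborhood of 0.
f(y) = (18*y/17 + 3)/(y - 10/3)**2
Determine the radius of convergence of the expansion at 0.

Denominator factor (y - 10/3)^2: pole of order 2 at 10/3, modulus 10/3.
The radius of convergence is the smallest modulus among the singular points: 10/3.

The radius of convergence is 10/3.


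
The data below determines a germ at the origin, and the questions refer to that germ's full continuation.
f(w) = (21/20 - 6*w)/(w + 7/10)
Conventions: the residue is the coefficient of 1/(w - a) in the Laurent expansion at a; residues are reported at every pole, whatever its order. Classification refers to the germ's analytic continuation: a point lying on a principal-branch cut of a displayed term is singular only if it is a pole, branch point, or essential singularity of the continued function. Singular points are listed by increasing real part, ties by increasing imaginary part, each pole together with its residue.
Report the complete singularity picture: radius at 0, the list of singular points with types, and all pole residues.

Radius of convergence at 0: 7/10.
At -7/10: a pole of order 1; residue 21/4.

Denominator factor (w + 7/10): pole of order 1 at -7/10, modulus 7/10.
The radius of convergence is the smallest modulus among the singular points: 7/10.
At the order-1 pole -7/10 set g(w) = (w - (-7/10))*f(w) = 21/20 - 6*w.
Simple pole: residue = g(a) at a = -7/10, which is 21/4.


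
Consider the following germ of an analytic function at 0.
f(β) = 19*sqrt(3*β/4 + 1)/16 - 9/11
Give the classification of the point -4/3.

The term (19/16)*sqrt(1 - β/(-4/3)) has argument 1 - -4/3/(-4/3) = 0 at -4/3: a square-root (algebraic, two-sheeted) branch point; the remaining terms are analytic or single-valued there.

The point is an algebraic (square-root) branch point.


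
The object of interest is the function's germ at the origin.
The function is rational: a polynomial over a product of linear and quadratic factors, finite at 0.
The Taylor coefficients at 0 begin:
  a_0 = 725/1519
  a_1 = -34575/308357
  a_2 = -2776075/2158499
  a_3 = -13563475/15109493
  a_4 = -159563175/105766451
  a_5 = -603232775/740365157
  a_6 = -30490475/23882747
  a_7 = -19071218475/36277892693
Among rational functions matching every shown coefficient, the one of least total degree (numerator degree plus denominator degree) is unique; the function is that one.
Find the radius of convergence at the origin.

No rational of total degree below 5 reproduces all 8 coefficients; solving the [2/3] Pade equations on them gives f(v) = (-23*v**2/7 - 18*v/29 + 29/31)/((v - 7/5)**2*(v + 1)), whose expansion matches every shown term.
Denominator factor (v + 1): pole of order 1 at -1, modulus 1.
Denominator factor (v - 7/5)^2: pole of order 2 at 7/5, modulus 7/5.
The radius of convergence is the smallest modulus among the singular points: 1.

The radius of convergence is 1.


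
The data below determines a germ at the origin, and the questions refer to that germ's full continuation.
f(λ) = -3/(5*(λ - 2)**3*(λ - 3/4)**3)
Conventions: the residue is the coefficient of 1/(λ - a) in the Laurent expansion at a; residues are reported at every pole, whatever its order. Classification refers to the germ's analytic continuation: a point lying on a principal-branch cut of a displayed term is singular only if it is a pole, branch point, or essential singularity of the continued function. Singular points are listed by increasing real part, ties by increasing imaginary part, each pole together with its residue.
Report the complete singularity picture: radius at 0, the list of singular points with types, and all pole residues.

Radius of convergence at 0: 3/4.
At 3/4: a pole of order 3; residue 18432/15625.
At 2: a pole of order 3; residue -18432/15625.

Denominator factor (λ - 3/4)^3: pole of order 3 at 3/4, modulus 3/4.
Denominator factor (λ - 2)^3: pole of order 3 at 2, modulus 2.
The radius of convergence is the smallest modulus among the singular points: 3/4.
At the order-3 pole 3/4 set g(λ) = (λ - (3/4))^3*f(λ) = -3/(5*(λ - 2)**3).
Order-3 pole: residue = g''(a)/2; g''(3/4) = 36864/15625, so the residue is 18432/15625.
At the order-3 pole 2 set g(λ) = (λ - (2))^3*f(λ) = -3/(5*(λ - 3/4)**3).
Order-3 pole: residue = g''(a)/2; g''(2) = -36864/15625, so the residue is -18432/15625.
List the singular points by increasing real part (a conjugate pair: the negative imaginary part first).


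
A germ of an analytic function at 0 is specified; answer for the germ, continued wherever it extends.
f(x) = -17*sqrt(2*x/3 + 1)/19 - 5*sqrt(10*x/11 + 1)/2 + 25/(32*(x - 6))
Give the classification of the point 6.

The denominator factor x - 6 vanishes at 6 and appears to the power 1; the numerator there equals 25/32, nonzero, and no other factor vanishes.
The branch terms are analytic at this point.
Hence a pole whose order is the multiplicity, 1.

The point is a pole of order 1.


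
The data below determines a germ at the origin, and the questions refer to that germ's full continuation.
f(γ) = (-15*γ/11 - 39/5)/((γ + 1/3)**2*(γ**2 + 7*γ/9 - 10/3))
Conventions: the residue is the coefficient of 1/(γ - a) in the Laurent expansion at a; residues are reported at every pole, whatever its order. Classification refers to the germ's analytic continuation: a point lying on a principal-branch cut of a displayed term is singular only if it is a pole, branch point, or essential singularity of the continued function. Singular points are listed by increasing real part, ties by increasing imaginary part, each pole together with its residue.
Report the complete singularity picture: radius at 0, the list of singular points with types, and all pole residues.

Denominator factor (γ + 1/3)^2: pole of order 2 at -1/3, modulus 1/3.
Denominator factor (γ**2 + 7*γ/9 - 10/3): discriminant 1129/81, real irrational roots -7/18 + (1/18)*sqrt(1129) and -7/18 - (1/18)*sqrt(1129); poles of order 1, moduli -7/18 + (1/18)*sqrt(1129) and 7/18 + (1/18)*sqrt(1129).
The radius of convergence is the smallest modulus among the singular points: 1/3.
The factor γ**2 + 7*γ/9 - 10/3 splits as (γ - a)(γ - a') with a = -7/18 - (1/18)*sqrt(1129), a' = -7/18 + (1/18)*sqrt(1129). At the order-1 pole a set g(γ) = (γ - a)*f(γ) = [(-15*γ/11 - 39/5)/(γ + 1/3)**2] / (γ - a').
Simple pole: residue = g(a) at a = -7/18 - (1/18)*sqrt(1129), which is -111537/485980 + (1867941/109734284)*sqrt(1129).
At the order-2 pole -1/3 set g(γ) = (γ - (-1/3))^2*f(γ) = (-15*γ/11 - 39/5)/(γ**2 + 7*γ/9 - 10/3).
Order-2 pole: residue = g'(a); g'(-1/3) = 111537/242990, so the residue is 111537/242990.
The factor γ**2 + 7*γ/9 - 10/3 splits as (γ - a)(γ - a') with a = -7/18 + (1/18)*sqrt(1129), a' = -7/18 - (1/18)*sqrt(1129). At the order-1 pole a set g(γ) = (γ - a)*f(γ) = [(-15*γ/11 - 39/5)/(γ + 1/3)**2] / (γ - a').
Simple pole: residue = g(a) at a = -7/18 + (1/18)*sqrt(1129), which is -111537/485980 - (1867941/109734284)*sqrt(1129).
List the singular points by increasing real part (a conjugate pair: the negative imaginary part first).

Radius of convergence at 0: 1/3.
At -7/18 - (1/18)*sqrt(1129): a pole of order 1; residue -111537/485980 + (1867941/109734284)*sqrt(1129).
At -1/3: a pole of order 2; residue 111537/242990.
At -7/18 + (1/18)*sqrt(1129): a pole of order 1; residue -111537/485980 - (1867941/109734284)*sqrt(1129).


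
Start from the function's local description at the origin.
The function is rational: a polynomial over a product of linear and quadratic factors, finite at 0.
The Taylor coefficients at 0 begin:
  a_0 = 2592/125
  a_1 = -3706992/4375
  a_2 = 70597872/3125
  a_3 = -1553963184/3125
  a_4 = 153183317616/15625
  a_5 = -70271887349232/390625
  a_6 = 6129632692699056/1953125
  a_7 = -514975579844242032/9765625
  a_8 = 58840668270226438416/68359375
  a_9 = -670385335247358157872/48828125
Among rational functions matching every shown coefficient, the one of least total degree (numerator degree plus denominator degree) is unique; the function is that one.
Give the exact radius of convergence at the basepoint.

No rational of total degree below 8 reproduces all 10 coefficients; solving the [1/7] Pade equations on them gives f(κ) = (3/2 - 11*κ/28)/((κ + 1)*(κ**2 + 11*κ/2 + 5/12)**3), whose expansion matches every shown term.
Denominator factor (κ**2 + 11*κ/2 + 5/12)^3: discriminant 343/12, real irrational roots -11/4 + (7/12)*sqrt(21) and -11/4 - (7/12)*sqrt(21); poles of order 3, moduli 11/4 - (7/12)*sqrt(21) and 11/4 + (7/12)*sqrt(21).
Denominator factor (κ + 1): pole of order 1 at -1, modulus 1.
The radius of convergence is the smallest modulus among the singular points: 11/4 - (7/12)*sqrt(21).

The radius of convergence is 11/4 - (7/12)*sqrt(21).


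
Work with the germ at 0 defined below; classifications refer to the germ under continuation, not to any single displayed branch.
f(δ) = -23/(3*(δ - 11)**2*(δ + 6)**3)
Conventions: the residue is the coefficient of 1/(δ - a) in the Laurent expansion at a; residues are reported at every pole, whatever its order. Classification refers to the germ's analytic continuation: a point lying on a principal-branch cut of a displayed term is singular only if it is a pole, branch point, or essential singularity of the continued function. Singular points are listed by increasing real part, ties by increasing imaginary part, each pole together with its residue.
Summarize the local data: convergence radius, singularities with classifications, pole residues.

Radius of convergence at 0: 6.
At -6: a pole of order 3; residue -23/83521.
At 11: a pole of order 2; residue 23/83521.

Denominator factor (δ + 6)^3: pole of order 3 at -6, modulus 6.
Denominator factor (δ - 11)^2: pole of order 2 at 11, modulus 11.
The radius of convergence is the smallest modulus among the singular points: 6.
At the order-3 pole -6 set g(δ) = (δ - (-6))^3*f(δ) = -23/(3*(δ - 11)**2).
Order-3 pole: residue = g''(a)/2; g''(-6) = -46/83521, so the residue is -23/83521.
At the order-2 pole 11 set g(δ) = (δ - (11))^2*f(δ) = -23/(3*(δ + 6)**3).
Order-2 pole: residue = g'(a); g'(11) = 23/83521, so the residue is 23/83521.
List the singular points by increasing real part (a conjugate pair: the negative imaginary part first).


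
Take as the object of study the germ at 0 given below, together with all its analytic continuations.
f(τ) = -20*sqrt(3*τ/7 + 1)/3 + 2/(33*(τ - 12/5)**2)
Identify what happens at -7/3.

The point is an algebraic (square-root) branch point.

The term (-20/3)*sqrt(1 - τ/(-7/3)) has argument 1 - -7/3/(-7/3) = 0 at -7/3: a square-root (algebraic, two-sheeted) branch point; the remaining terms are analytic or single-valued there.


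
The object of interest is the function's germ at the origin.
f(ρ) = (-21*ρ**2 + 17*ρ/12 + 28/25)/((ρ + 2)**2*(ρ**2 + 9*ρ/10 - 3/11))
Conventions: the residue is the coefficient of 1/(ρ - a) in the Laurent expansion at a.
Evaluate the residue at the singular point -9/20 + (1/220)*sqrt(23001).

The factor ρ**2 + 9*ρ/10 - 3/11 splits as (ρ - a)(ρ - a') with a = -9/20 + (1/220)*sqrt(23001), a' = -9/20 - (1/220)*sqrt(23001). At the order-1 pole a set g(ρ) = (ρ - a)*f(ρ) = [(-21*ρ**2 + 17*ρ/12 + 28/25)/(ρ + 2)**2] / (ρ - a').
Simple pole: residue = g(a) at a = -9/20 + (1/220)*sqrt(23001), which is 18347857/1348320 - (28031143/313259680)*sqrt(23001).

The residue is 18347857/1348320 - (28031143/313259680)*sqrt(23001).


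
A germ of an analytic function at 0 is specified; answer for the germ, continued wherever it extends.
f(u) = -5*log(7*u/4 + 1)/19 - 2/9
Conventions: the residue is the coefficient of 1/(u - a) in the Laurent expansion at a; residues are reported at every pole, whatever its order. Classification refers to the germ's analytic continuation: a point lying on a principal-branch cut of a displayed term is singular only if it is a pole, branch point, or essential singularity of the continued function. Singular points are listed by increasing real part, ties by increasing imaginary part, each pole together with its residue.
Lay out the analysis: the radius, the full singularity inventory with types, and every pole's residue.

Radius of convergence at 0: 4/7.
At -4/7: a logarithmic branch point.

Branch term (-5/19)*log(1 - u/(-4/7)): its argument vanishes at u = -4/7, a logarithmic branch point, modulus 4/7.
The radius of convergence is the smallest modulus among the singular points: 4/7.


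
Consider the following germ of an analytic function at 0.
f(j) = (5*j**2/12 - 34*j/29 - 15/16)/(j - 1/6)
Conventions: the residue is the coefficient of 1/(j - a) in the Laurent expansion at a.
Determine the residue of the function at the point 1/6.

At the order-1 pole 1/6 set g(j) = (j - (1/6))*f(j) = 5*j**2/12 - 34*j/29 - 15/16.
Simple pole: residue = g(a) at a = 1/6, which is -878/783.

The residue is -878/783.


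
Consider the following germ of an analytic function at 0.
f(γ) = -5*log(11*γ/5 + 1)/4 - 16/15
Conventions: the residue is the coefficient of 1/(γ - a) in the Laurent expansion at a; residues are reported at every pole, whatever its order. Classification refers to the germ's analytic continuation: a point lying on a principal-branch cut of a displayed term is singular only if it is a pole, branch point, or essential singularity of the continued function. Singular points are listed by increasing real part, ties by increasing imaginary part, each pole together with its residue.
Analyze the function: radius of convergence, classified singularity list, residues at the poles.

Radius of convergence at 0: 5/11.
At -5/11: a logarithmic branch point.

Branch term (-5/4)*log(1 - γ/(-5/11)): its argument vanishes at γ = -5/11, a logarithmic branch point, modulus 5/11.
The radius of convergence is the smallest modulus among the singular points: 5/11.


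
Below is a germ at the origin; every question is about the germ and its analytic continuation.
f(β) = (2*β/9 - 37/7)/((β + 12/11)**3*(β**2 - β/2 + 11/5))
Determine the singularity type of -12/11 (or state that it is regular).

The point is a pole of order 3.

The denominator factor β + 12/11 vanishes at -12/11 and appears to the power 3; the numerator there equals -1277/231, nonzero, and no other factor vanishes.
Hence a pole whose order is the multiplicity, 3.


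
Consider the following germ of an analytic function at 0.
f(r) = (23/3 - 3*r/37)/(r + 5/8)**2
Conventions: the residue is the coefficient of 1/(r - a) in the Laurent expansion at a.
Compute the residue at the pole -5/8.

The residue is -3/37.

At the order-2 pole -5/8 set g(r) = (r - (-5/8))^2*f(r) = 23/3 - 3*r/37.
Order-2 pole: residue = g'(a); g'(-5/8) = -3/37, so the residue is -3/37.


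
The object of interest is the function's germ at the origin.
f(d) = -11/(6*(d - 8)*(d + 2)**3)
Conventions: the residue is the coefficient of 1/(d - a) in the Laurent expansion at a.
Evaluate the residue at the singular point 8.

At the order-1 pole 8 set g(d) = (d - (8))*f(d) = -11/(6*(d + 2)**3).
Simple pole: residue = g(a) at a = 8, which is -11/6000.

The residue is -11/6000.


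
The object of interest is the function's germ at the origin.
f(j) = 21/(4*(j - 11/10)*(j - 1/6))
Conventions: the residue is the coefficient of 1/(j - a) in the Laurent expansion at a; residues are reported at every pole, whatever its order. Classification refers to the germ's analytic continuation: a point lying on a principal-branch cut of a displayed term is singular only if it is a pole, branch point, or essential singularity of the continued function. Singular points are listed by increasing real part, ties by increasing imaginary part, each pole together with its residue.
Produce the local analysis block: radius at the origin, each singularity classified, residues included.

Denominator factor (j - 1/6): pole of order 1 at 1/6, modulus 1/6.
Denominator factor (j - 11/10): pole of order 1 at 11/10, modulus 11/10.
The radius of convergence is the smallest modulus among the singular points: 1/6.
At the order-1 pole 1/6 set g(j) = (j - (1/6))*f(j) = 21/(4*(j - 11/10)).
Simple pole: residue = g(a) at a = 1/6, which is -45/8.
At the order-1 pole 11/10 set g(j) = (j - (11/10))*f(j) = 21/(4*(j - 1/6)).
Simple pole: residue = g(a) at a = 11/10, which is 45/8.
List the singular points by increasing real part (a conjugate pair: the negative imaginary part first).

Radius of convergence at 0: 1/6.
At 1/6: a pole of order 1; residue -45/8.
At 11/10: a pole of order 1; residue 45/8.


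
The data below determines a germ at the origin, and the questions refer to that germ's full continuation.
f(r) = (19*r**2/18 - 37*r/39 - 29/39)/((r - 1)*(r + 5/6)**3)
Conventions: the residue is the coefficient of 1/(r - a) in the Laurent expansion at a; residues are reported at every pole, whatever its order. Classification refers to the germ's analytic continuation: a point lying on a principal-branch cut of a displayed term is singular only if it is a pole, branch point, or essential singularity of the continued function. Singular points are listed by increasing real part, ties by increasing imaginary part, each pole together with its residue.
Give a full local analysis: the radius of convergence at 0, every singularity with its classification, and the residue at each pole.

Radius of convergence at 0: 5/6.
At -5/6: a pole of order 3; residue 1788/17303.
At 1: a pole of order 1; residue -1788/17303.

Denominator factor (r + 5/6)^3: pole of order 3 at -5/6, modulus 5/6.
Denominator factor (r - 1): pole of order 1 at 1, modulus 1.
The radius of convergence is the smallest modulus among the singular points: 5/6.
At the order-3 pole -5/6 set g(r) = (r - (-5/6))^3*f(r) = (19*r**2/18 - 37*r/39 - 29/39)/(r - 1).
Order-3 pole: residue = g''(a)/2; g''(-5/6) = 3576/17303, so the residue is 1788/17303.
At the order-1 pole 1 set g(r) = (r - (1))*f(r) = (19*r**2/18 - 37*r/39 - 29/39)/(r + 5/6)**3.
Simple pole: residue = g(a) at a = 1, which is -1788/17303.
List the singular points by increasing real part (a conjugate pair: the negative imaginary part first).


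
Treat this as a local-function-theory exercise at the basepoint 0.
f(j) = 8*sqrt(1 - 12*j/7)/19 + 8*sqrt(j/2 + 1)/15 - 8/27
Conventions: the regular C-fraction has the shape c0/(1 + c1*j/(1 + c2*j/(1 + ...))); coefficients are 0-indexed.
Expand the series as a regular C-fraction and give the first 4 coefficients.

Taylor coefficients (expand at 0): a_0 = 1688/2565, a_1 = -454/1995, a_2 = -9571/55860, a_3 = -200843/1564080.
c0 = a_0 = 1688/2565. Peel one level at a time: if S = 1 + c*j/S' with S'(0) = 1, then c is the j-coefficient of S and S' = c*j/(S - 1).
S_1 = c0/f = 1 + (2043/5908)*j + (26523027/69808928)*j^2 + ...; c1 = 2043/5908.
S_2 = c1*j/(S_1 - 1) = 1 + (-2947003/2682232)*j + (421319/161594944)*j^2 + ...; c2 = -2947003/2682232.
S_3 = c2*j/(S_2 - 1) = 1 + (88898309/37462302136)*j + ...; c3 = 88898309/37462302136.

The regular C-fraction coefficients are [1688/2565, 2043/5908, -2947003/2682232, 88898309/37462302136].


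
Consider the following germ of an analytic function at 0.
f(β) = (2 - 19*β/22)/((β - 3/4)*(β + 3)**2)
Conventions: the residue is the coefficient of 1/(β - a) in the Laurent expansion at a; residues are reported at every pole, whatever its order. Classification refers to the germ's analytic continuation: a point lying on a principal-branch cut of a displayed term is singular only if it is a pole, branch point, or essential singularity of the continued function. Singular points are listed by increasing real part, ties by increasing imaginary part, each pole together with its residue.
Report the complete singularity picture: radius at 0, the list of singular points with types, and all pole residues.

Radius of convergence at 0: 3/4.
At -3: a pole of order 2; residue -238/2475.
At 3/4: a pole of order 1; residue 238/2475.

Denominator factor (β - 3/4): pole of order 1 at 3/4, modulus 3/4.
Denominator factor (β + 3)^2: pole of order 2 at -3, modulus 3.
The radius of convergence is the smallest modulus among the singular points: 3/4.
At the order-2 pole -3 set g(β) = (β - (-3))^2*f(β) = (2 - 19*β/22)/(β - 3/4).
Order-2 pole: residue = g'(a); g'(-3) = -238/2475, so the residue is -238/2475.
At the order-1 pole 3/4 set g(β) = (β - (3/4))*f(β) = (2 - 19*β/22)/(β + 3)**2.
Simple pole: residue = g(a) at a = 3/4, which is 238/2475.
List the singular points by increasing real part (a conjugate pair: the negative imaginary part first).


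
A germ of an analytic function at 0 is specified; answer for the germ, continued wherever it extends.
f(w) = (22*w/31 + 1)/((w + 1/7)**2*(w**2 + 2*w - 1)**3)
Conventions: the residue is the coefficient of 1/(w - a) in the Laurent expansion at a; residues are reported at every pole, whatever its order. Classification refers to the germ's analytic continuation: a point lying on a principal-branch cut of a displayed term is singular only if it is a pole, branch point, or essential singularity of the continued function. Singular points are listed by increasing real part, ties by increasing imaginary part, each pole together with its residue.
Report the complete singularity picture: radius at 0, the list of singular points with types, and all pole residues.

Radius of convergence at 0: 1/7.
At -1 - sqrt(2): a pole of order 3; residue 30824038/28629151 - (5569165413/7329062656)*sqrt(2).
At -1/7: a pole of order 2; residue -61648076/28629151.
At -1 + sqrt(2): a pole of order 3; residue 30824038/28629151 + (5569165413/7329062656)*sqrt(2).

Denominator factor (w + 1/7)^2: pole of order 2 at -1/7, modulus 1/7.
Denominator factor (w**2 + 2*w - 1)^3: discriminant 8, real irrational roots -1 + sqrt(2) and -1 - sqrt(2); poles of order 3, moduli -1 + sqrt(2) and 1 + sqrt(2).
The radius of convergence is the smallest modulus among the singular points: 1/7.
The factor w**2 + 2*w - 1 splits as (w - a)(w - a') with a = -1 - sqrt(2), a' = -1 + sqrt(2). At the order-3 pole a set g(w) = (w - a)^3*f(w) = [(22*w/31 + 1)/(w + 1/7)**2] / (w - a')^3.
Order-3 pole: residue = g''(a)/2; g''(-1 - sqrt(2)) = 61648076/28629151 - (5569165413/3664531328)*sqrt(2), so the residue is 30824038/28629151 - (5569165413/7329062656)*sqrt(2).
At the order-2 pole -1/7 set g(w) = (w - (-1/7))^2*f(w) = (22*w/31 + 1)/(w**2 + 2*w - 1)**3.
Order-2 pole: residue = g'(a); g'(-1/7) = -61648076/28629151, so the residue is -61648076/28629151.
The factor w**2 + 2*w - 1 splits as (w - a)(w - a') with a = -1 + sqrt(2), a' = -1 - sqrt(2). At the order-3 pole a set g(w) = (w - a)^3*f(w) = [(22*w/31 + 1)/(w + 1/7)**2] / (w - a')^3.
Order-3 pole: residue = g''(a)/2; g''(-1 + sqrt(2)) = 61648076/28629151 + (5569165413/3664531328)*sqrt(2), so the residue is 30824038/28629151 + (5569165413/7329062656)*sqrt(2).
List the singular points by increasing real part (a conjugate pair: the negative imaginary part first).


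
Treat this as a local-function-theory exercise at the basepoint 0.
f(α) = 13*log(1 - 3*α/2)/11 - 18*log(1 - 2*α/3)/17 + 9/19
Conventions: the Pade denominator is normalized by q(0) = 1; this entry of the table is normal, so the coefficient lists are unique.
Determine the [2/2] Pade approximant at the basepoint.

The Pade approximant has numerator coefficients [9/19, -5040346095/2611344857, 9336387773/7834034571]; denominator coefficients [1, -8037241/4409814, 114490249/158753304].

Taylor coefficients needed (expand at 0): a_0 = 9/19, a_1 = -399/374, a_2 = -1637/1496, a_3 = -16493/13464, a_4 = -155477/107712.
Write the denominator as Q(α) = 1 + q1*α + q2*α^2. Requiring Q*f - P = O(α^5) with deg P <= 2 kills the coefficients of α^3..α^4 in Q*f:
  α^3: a_3 + q1*a_2 + q2*a_1 = 0, i.e. -16493/13464 + (-1637/1496)*q1 + (-399/374)*q2 = 0.
  α^4: a_4 + q1*a_3 + q2*a_2 = 0, i.e. -155477/107712 + (-16493/13464)*q1 + (-1637/1496)*q2 = 0.
Solving this linear system: q1 = -8037241/4409814, q2 = 114490249/158753304.
The numerator is Q*f truncated at degree 2: P0 = a_0 = 9/19; P1 = a_1 + q1*a_0 = -5040346095/2611344857; P2 = a_2 + q1*a_1 + q2*a_0 = 9336387773/7834034571.


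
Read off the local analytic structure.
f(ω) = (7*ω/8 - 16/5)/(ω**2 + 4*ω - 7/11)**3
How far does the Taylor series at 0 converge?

Denominator factor (ω**2 + 4*ω - 7/11)^3: discriminant 204/11, real irrational roots -2 + (1/11)*sqrt(561) and -2 - (1/11)*sqrt(561); poles of order 3, moduli -2 + (1/11)*sqrt(561) and 2 + (1/11)*sqrt(561).
The radius of convergence is the smallest modulus among the singular points: -2 + (1/11)*sqrt(561).

The radius of convergence is -2 + (1/11)*sqrt(561).


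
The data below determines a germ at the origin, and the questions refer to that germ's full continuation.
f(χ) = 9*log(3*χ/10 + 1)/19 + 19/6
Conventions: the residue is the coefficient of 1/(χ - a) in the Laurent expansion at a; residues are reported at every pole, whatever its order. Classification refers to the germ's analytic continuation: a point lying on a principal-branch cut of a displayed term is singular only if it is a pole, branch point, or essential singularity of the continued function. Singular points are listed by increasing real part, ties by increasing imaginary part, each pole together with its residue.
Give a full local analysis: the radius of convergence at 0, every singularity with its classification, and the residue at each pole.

Radius of convergence at 0: 10/3.
At -10/3: a logarithmic branch point.

Branch term (9/19)*log(1 - χ/(-10/3)): its argument vanishes at χ = -10/3, a logarithmic branch point, modulus 10/3.
The radius of convergence is the smallest modulus among the singular points: 10/3.


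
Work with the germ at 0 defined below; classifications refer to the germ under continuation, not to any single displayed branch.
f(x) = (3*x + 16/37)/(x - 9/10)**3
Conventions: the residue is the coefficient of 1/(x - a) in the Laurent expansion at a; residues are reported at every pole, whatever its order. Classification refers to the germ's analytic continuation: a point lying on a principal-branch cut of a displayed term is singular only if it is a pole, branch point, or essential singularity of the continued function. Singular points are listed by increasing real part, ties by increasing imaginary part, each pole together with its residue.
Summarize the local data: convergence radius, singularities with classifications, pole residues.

Radius of convergence at 0: 9/10.
At 9/10: a pole of order 3; residue 0.

Denominator factor (x - 9/10)^3: pole of order 3 at 9/10, modulus 9/10.
The radius of convergence is the smallest modulus among the singular points: 9/10.
At the order-3 pole 9/10 set g(x) = (x - (9/10))^3*f(x) = 3*x + 16/37.
Order-3 pole: residue = g''(a)/2; g''(9/10) = 0, so the residue is 0.


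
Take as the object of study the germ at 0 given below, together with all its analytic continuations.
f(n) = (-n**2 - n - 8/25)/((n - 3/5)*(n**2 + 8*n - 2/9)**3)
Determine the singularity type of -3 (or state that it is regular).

The point is a regular point.

Denominator factors: n**2 + 8*n - 2/9 = -137/9 at n = -3; n - 3/5 = -18/5 at n = -3 — none vanishes.
So the germ continues analytically to -3.


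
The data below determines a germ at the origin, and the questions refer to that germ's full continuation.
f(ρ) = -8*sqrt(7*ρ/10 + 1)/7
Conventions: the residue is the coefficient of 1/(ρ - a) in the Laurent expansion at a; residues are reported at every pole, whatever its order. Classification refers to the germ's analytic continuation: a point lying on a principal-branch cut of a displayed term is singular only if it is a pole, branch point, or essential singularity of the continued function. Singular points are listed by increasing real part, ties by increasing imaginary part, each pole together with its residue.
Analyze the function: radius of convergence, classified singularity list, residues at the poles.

Radius of convergence at 0: 10/7.
At -10/7: an algebraic (square-root) branch point.

Branch term (-8/7)*sqrt(1 - ρ/(-10/7)): its argument vanishes at ρ = -10/7, a square-root branch point, modulus 10/7.
The radius of convergence is the smallest modulus among the singular points: 10/7.


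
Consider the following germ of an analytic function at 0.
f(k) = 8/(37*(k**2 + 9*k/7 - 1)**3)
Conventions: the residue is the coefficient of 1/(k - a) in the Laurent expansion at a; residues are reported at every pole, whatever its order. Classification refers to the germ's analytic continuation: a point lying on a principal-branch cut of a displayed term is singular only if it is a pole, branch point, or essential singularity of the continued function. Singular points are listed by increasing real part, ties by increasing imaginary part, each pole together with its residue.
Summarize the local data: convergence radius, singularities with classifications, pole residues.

Denominator factor (k**2 + 9*k/7 - 1)^3: discriminant 277/49, real irrational roots -9/14 + (1/14)*sqrt(277) and -9/14 - (1/14)*sqrt(277); poles of order 3, moduli -9/14 + (1/14)*sqrt(277) and 9/14 + (1/14)*sqrt(277).
The radius of convergence is the smallest modulus among the singular points: -9/14 + (1/14)*sqrt(277).
The factor k**2 + 9*k/7 - 1 splits as (k - a)(k - a') with a = -9/14 - (1/14)*sqrt(277), a' = -9/14 + (1/14)*sqrt(277). At the order-3 pole a set g(k) = (k - a)^3*f(k) = [8/37] / (k - a')^3.
Order-3 pole: residue = g''(a)/2; g''(-9/14 - (1/14)*sqrt(277)) = -(1613472/786395521)*sqrt(277), so the residue is -(806736/786395521)*sqrt(277).
The factor k**2 + 9*k/7 - 1 splits as (k - a)(k - a') with a = -9/14 + (1/14)*sqrt(277), a' = -9/14 - (1/14)*sqrt(277). At the order-3 pole a set g(k) = (k - a)^3*f(k) = [8/37] / (k - a')^3.
Order-3 pole: residue = g''(a)/2; g''(-9/14 + (1/14)*sqrt(277)) = (1613472/786395521)*sqrt(277), so the residue is (806736/786395521)*sqrt(277).
List the singular points by increasing real part (a conjugate pair: the negative imaginary part first).

Radius of convergence at 0: -9/14 + (1/14)*sqrt(277).
At -9/14 - (1/14)*sqrt(277): a pole of order 3; residue -(806736/786395521)*sqrt(277).
At -9/14 + (1/14)*sqrt(277): a pole of order 3; residue (806736/786395521)*sqrt(277).
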